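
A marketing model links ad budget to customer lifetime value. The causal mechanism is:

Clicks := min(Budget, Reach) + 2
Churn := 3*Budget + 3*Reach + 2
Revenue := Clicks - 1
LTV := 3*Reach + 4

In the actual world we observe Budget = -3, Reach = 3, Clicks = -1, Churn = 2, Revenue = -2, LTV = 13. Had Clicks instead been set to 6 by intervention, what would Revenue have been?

do(Clicks=6) replaces the equation Clicks := min(Budget, Reach) + 2 with the constant Clicks = 6.
Revenue = Clicks - 1  [with Clicks=6]  = 5

5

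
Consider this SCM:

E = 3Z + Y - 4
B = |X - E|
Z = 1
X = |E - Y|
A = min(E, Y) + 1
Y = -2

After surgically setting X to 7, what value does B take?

Under do(X=7), the mechanism X = |E - Y| is discarded; X is fixed at 7.
E = 3Z + Y - 4  [with Z=1, Y=-2]  = -3
B = |X - E|  [with X=7, E=-3]  = 10

10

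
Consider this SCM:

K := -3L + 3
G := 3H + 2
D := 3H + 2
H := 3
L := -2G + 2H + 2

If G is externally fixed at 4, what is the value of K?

3

Under do(G=4), the mechanism G := 3H + 2 is discarded; G is fixed at 4.
L = -2G + 2H + 2  [with G=4, H=3]  = 0
K = -3L + 3  [with L=0]  = 3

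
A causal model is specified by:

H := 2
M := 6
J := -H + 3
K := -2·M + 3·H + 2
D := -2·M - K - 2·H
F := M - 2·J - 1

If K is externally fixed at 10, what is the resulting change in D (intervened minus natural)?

Intervening sets K = 10 and removes its equation (K := -2·M + 3·H + 2).
D = -2·M - K - 2·H  [with M=6, K=10, H=2]  = -26
Without intervention: K = -2·M + 3·H + 2  [with M=6, H=2]  = -4; D = -2·M - K - 2·H  [with M=6, K=-4, H=2]  = -12.
Change = -26 − (-12) = -14.

-14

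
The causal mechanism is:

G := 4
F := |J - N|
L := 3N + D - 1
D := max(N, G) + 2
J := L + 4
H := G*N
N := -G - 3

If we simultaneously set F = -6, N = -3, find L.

-4

The joint intervention fixes F = -6, N = -3, removing each variable's own equation.
D = max(N, G) + 2  [with N=-3, G=4]  = 6
L = 3N + D - 1  [with N=-3, D=6]  = -4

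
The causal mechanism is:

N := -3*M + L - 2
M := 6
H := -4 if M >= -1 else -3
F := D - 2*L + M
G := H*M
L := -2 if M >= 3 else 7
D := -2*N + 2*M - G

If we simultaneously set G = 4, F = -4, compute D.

Under do(G = 4, F = -4), each intervened variable's structural equation is replaced by its fixed value.
L = -2 if M >= 3 else 7  [with M=6]  = -2
N = -3*M + L - 2  [with M=6, L=-2]  = -22
D = -2*N + 2*M - G  [with N=-22, M=6, G=4]  = 52

52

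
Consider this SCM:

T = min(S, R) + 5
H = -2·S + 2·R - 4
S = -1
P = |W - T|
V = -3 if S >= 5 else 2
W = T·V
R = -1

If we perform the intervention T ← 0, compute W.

Under do(T=0), the mechanism T = min(S, R) + 5 is discarded; T is fixed at 0.
V = -3 if S >= 5 else 2  [with S=-1]  = 2
W = T·V  [with T=0, V=2]  = 0

0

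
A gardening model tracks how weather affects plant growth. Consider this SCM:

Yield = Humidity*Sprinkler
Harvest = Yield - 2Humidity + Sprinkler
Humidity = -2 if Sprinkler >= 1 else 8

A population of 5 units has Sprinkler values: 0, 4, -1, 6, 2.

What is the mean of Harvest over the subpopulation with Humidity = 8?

-20.5

E[Harvest|Humidity=8] averages over only the 2 units with Humidity=8 (Sprinkler = 0, -1): Harvest = -16, -25, mean -20.5.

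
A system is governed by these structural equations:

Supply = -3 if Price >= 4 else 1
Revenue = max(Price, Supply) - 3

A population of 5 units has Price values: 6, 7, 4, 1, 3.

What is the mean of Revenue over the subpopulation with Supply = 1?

-1

Observing Supply=1 restricts to units where Supply's equation naturally yields 1: Price ∈ {1, 3}. In that subpopulation Revenue = -2, 0, mean -1.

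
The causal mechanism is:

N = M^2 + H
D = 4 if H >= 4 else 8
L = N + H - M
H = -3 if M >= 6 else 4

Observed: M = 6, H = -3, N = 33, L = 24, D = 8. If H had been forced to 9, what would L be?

48

Under do(H=9), the mechanism H = -3 if M >= 6 else 4 is discarded; H is fixed at 9.
N = M^2 + H  [with M=6, H=9]  = 45
L = N + H - M  [with N=45, H=9, M=6]  = 48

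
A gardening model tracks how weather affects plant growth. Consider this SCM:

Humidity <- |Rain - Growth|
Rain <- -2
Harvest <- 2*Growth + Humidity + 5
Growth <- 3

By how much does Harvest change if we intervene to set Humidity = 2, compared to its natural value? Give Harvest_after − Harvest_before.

The intervention breaks the incoming arrows to Humidity: Humidity <- |Rain - Growth| no longer applies, and Humidity = 2.
Harvest = 2*Growth + Humidity + 5  [with Growth=3, Humidity=2]  = 13
Without intervention: Humidity = |Rain - Growth|  [with Rain=-2, Growth=3]  = 5; Harvest = 2*Growth + Humidity + 5  [with Growth=3, Humidity=5]  = 16.
Change = 13 − 16 = -3.

-3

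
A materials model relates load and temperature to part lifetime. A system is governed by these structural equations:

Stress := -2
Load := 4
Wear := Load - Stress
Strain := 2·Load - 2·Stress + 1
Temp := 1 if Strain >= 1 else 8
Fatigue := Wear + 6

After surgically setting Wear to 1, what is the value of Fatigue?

7

The intervention breaks the incoming arrows to Wear: Wear := Load - Stress no longer applies, and Wear = 1.
Fatigue = Wear + 6  [with Wear=1]  = 7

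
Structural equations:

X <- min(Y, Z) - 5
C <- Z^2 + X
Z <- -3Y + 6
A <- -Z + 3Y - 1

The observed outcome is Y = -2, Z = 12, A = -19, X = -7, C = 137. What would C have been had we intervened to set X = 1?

145

Intervening sets X = 1 and removes its equation (X <- min(Y, Z) - 5).
Z = -3Y + 6  [with Y=-2]  = 12
C = Z^2 + X  [with Z=12, X=1]  = 145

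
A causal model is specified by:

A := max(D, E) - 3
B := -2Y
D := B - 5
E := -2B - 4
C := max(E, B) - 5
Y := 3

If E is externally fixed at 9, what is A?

Intervening sets E = 9 and removes its equation (E := -2B - 4).
B = -2Y  [with Y=3]  = -6
D = B - 5  [with B=-6]  = -11
A = max(D, E) - 3  [with D=-11, E=9]  = 6

6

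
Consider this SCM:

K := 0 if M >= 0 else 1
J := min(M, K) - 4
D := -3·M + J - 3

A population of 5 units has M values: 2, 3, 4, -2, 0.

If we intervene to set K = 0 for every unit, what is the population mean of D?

-11.6

Under do(K=0), K's equation is replaced by K=0 for every unit. Per-unit D: -13, -16, -19, -3, -7. Mean = -11.6.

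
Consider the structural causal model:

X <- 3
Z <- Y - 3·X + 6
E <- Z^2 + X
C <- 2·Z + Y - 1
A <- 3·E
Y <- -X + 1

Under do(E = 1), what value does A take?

Under do(E=1), the mechanism E <- Z^2 + X is discarded; E is fixed at 1.
A = 3·E  [with E=1]  = 3

3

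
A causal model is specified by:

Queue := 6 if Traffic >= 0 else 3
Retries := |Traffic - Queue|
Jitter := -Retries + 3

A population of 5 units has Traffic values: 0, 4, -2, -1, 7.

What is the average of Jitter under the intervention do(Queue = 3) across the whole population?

The intervention sets Queue=3 in all 5 units regardless of Traffic. Recomputing Jitter per unit gives 0, 2, -2, -1, -1; average -0.4.

-0.4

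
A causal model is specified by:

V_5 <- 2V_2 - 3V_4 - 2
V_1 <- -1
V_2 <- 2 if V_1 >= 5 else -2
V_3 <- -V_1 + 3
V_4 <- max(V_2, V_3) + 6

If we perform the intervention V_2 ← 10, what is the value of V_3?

The intervention breaks the incoming arrows to V_2: V_2 <- 2 if V_1 >= 5 else -2 no longer applies, and V_2 = 10.
Since V_3 is not a descendant of the intervened variable, it is unaffected.
V_3 = -V_1 + 3  [with V_1=-1]  = 4

4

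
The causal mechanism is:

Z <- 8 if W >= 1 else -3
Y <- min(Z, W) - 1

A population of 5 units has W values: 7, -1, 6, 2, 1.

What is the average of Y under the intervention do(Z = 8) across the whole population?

2

The intervention sets Z=8 in all 5 units regardless of W. Recomputing Y per unit gives 6, -2, 5, 1, 0; average 2.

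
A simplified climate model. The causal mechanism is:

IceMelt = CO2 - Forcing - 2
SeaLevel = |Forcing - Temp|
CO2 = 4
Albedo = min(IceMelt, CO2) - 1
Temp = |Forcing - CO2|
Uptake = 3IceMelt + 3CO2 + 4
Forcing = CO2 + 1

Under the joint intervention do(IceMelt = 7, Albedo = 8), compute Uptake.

37

Under do(IceMelt = 7, Albedo = 8), each intervened variable's structural equation is replaced by its fixed value.
Uptake = 3IceMelt + 3CO2 + 4  [with IceMelt=7, CO2=4]  = 37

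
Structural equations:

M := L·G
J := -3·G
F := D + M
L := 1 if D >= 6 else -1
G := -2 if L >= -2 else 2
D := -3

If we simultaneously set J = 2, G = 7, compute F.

The joint intervention fixes J = 2, G = 7, removing each variable's own equation.
L = 1 if D >= 6 else -1  [with D=-3]  = -1
M = L·G  [with L=-1, G=7]  = -7
F = D + M  [with D=-3, M=-7]  = -10

-10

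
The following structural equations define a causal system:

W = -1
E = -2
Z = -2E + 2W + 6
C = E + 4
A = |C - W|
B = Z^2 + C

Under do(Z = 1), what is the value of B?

The intervention breaks the incoming arrows to Z: Z = -2E + 2W + 6 no longer applies, and Z = 1.
C = E + 4  [with E=-2]  = 2
B = Z^2 + C  [with Z=1, C=2]  = 3

3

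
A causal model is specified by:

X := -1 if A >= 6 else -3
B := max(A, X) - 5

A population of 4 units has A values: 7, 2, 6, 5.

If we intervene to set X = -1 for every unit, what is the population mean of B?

0

Every unit gets X=-1 under the intervention. B values become 2, -3, 1, 0; E[B|do(X=-1)] = 0.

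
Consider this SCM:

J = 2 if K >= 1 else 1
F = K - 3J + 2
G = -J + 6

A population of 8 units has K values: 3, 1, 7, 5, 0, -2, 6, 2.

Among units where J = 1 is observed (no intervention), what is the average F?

E[F|J=1] averages over only the 2 units with J=1 (K = 0, -2): F = -1, -3, mean -2.

-2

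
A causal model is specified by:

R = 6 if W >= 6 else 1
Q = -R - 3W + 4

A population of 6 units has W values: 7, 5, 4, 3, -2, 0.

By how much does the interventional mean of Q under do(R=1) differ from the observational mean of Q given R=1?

Under do(R=1), R's equation is replaced by R=1 for every unit. Per-unit Q: -18, -12, -9, -6, 9, 3. Mean = -5.5.
Conditioning on R=1 selects the 5 unit(s) with W ∈ {5, 4, 3, -2, 0}. Their Q values: -12, -9, -6, 9, 3. Mean = -3.
Difference = -5.5 − (-3) = -2.5.

-2.5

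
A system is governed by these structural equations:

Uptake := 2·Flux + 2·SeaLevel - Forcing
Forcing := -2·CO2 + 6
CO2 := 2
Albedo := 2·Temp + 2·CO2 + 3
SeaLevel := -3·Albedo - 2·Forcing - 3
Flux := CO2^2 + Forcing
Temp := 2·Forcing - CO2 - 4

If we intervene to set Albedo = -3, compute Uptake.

14

The intervention breaks the incoming arrows to Albedo: Albedo := 2·Temp + 2·CO2 + 3 no longer applies, and Albedo = -3.
Forcing = -2·CO2 + 6  [with CO2=2]  = 2
SeaLevel = -3·Albedo - 2·Forcing - 3  [with Albedo=-3, Forcing=2]  = 2
Flux = CO2^2 + Forcing  [with CO2=2, Forcing=2]  = 6
Uptake = 2·Flux + 2·SeaLevel - Forcing  [with Flux=6, SeaLevel=2, Forcing=2]  = 14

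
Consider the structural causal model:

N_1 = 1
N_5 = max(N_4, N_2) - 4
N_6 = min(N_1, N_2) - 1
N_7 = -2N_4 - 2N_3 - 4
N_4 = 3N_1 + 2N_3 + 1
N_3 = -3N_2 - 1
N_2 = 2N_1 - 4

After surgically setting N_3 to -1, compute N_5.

do(N_3=-1) replaces the equation N_3 = -3N_2 - 1 with the constant N_3 = -1.
N_2 = 2N_1 - 4  [with N_1=1]  = -2
N_4 = 3N_1 + 2N_3 + 1  [with N_1=1, N_3=-1]  = 2
N_5 = max(N_4, N_2) - 4  [with N_4=2, N_2=-2]  = -2

-2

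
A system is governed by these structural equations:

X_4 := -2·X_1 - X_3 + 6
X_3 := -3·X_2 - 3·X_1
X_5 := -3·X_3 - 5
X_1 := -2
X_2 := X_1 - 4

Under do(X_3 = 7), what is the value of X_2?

Under do(X_3=7), the mechanism X_3 := -3·X_2 - 3·X_1 is discarded; X_3 is fixed at 7.
Since X_2 is not a descendant of the intervened variable, it is unaffected.
X_2 = X_1 - 4  [with X_1=-2]  = -6

-6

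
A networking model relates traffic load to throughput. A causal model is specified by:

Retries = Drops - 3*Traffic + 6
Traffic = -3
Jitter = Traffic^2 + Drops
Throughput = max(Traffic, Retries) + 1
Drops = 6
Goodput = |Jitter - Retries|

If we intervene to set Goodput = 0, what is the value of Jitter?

15

do(Goodput=0) replaces the equation Goodput = |Jitter - Retries| with the constant Goodput = 0.
No directed path runs from Goodput to Jitter, so Jitter keeps its natural value.
Jitter = Traffic^2 + Drops  [with Traffic=-3, Drops=6]  = 15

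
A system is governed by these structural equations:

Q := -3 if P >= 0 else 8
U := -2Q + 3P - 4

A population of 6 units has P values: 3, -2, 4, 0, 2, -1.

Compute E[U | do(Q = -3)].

5

Under do(Q=-3), Q's equation is replaced by Q=-3 for every unit. Per-unit U: 11, -4, 14, 2, 8, -1. Mean = 5.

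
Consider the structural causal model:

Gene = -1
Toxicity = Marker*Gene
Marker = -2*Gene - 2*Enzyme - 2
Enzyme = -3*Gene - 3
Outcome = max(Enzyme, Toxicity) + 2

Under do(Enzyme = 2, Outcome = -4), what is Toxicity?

4

The joint intervention fixes Enzyme = 2, Outcome = -4, removing each variable's own equation.
Marker = -2*Gene - 2*Enzyme - 2  [with Gene=-1, Enzyme=2]  = -4
Toxicity = Marker*Gene  [with Marker=-4, Gene=-1]  = 4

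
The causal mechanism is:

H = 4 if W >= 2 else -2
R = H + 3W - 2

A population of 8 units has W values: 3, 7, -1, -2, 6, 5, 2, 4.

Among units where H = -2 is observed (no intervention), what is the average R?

-8.5

Observing H=-2 restricts to units where H's equation naturally yields -2: W ∈ {-1, -2}. In that subpopulation R = -7, -10, mean -8.5.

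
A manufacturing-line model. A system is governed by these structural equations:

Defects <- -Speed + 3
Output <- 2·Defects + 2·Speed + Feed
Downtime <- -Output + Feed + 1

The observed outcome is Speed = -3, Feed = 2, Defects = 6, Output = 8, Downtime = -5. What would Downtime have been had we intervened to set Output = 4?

-1

Intervening sets Output = 4 and removes its equation (Output <- 2·Defects + 2·Speed + Feed).
Downtime = -Output + Feed + 1  [with Output=4, Feed=2]  = -1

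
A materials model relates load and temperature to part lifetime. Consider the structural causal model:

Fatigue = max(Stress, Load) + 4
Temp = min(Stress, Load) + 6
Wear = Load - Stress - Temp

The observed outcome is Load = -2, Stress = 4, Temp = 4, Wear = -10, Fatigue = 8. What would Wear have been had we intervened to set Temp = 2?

-8

The intervention breaks the incoming arrows to Temp: Temp = min(Stress, Load) + 6 no longer applies, and Temp = 2.
Wear = Load - Stress - Temp  [with Load=-2, Stress=4, Temp=2]  = -8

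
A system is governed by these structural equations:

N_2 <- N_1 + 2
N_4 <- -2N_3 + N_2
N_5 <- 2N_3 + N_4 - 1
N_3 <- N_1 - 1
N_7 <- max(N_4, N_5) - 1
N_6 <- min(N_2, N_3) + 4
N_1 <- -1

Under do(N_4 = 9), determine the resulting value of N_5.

4

Intervening sets N_4 = 9 and removes its equation (N_4 <- -2N_3 + N_2).
N_3 = N_1 - 1  [with N_1=-1]  = -2
N_5 = 2N_3 + N_4 - 1  [with N_3=-2, N_4=9]  = 4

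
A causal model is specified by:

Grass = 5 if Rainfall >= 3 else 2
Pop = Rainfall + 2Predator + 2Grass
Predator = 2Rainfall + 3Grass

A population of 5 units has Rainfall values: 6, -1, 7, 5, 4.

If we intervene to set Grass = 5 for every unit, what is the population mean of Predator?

Under do(Grass=5), Grass's equation is replaced by Grass=5 for every unit. Per-unit Predator: 27, 13, 29, 25, 23. Mean = 23.4.

23.4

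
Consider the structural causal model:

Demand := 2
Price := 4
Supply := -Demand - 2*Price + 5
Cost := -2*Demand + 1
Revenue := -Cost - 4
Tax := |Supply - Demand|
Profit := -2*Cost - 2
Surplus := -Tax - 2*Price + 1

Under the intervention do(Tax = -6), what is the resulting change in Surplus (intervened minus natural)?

Intervening sets Tax = -6 and removes its equation (Tax := |Supply - Demand|).
Surplus = -Tax - 2*Price + 1  [with Tax=-6, Price=4]  = -1
Without intervention: Supply = -Demand - 2*Price + 5  [with Demand=2, Price=4]  = -5; Tax = |Supply - Demand|  [with Supply=-5, Demand=2]  = 7; Surplus = -Tax - 2*Price + 1  [with Tax=7, Price=4]  = -14.
Change = -1 − (-14) = 13.

13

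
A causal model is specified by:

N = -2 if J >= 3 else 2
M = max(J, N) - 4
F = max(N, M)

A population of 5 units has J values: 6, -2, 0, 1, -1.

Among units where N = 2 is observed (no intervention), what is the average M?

Observing N=2 restricts to units where N's equation naturally yields 2: J ∈ {-2, 0, 1, -1}. In that subpopulation M = -2, -2, -2, -2, mean -2.

-2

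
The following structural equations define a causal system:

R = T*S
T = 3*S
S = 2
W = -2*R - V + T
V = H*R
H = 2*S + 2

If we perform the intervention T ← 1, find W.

-15

Under do(T=1), the mechanism T = 3*S is discarded; T is fixed at 1.
H = 2*S + 2  [with S=2]  = 6
R = T*S  [with T=1, S=2]  = 2
V = H*R  [with H=6, R=2]  = 12
W = -2*R - V + T  [with R=2, V=12, T=1]  = -15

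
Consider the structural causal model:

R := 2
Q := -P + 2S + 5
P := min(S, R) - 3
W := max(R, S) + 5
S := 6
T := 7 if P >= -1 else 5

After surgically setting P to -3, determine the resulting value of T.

5

Under do(P=-3), the mechanism P := min(S, R) - 3 is discarded; P is fixed at -3.
T = 7 if P >= -1 else 5  [with P=-3]  = 5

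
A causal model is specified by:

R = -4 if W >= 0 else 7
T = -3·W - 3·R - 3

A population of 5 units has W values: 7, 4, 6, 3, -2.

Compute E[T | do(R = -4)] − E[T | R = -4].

Under do(R=-4), R's equation is replaced by R=-4 for every unit. Per-unit T: -12, -3, -9, 0, 15. Mean = -1.8.
Observing R=-4 restricts to units where R's equation naturally yields -4: W ∈ {7, 4, 6, 3}. In that subpopulation T = -12, -3, -9, 0, mean -6.
Difference = -1.8 − (-6) = 4.2.

4.2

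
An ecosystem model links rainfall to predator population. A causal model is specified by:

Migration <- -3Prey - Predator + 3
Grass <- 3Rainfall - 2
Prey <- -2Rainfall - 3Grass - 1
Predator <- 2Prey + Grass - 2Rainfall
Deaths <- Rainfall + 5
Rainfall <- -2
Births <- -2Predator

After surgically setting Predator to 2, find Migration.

The intervention breaks the incoming arrows to Predator: Predator <- 2Prey + Grass - 2Rainfall no longer applies, and Predator = 2.
Grass = 3Rainfall - 2  [with Rainfall=-2]  = -8
Prey = -2Rainfall - 3Grass - 1  [with Rainfall=-2, Grass=-8]  = 27
Migration = -3Prey - Predator + 3  [with Prey=27, Predator=2]  = -80

-80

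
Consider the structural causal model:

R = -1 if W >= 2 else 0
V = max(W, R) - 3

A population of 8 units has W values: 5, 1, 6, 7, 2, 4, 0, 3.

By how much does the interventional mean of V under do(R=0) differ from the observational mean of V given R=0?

The intervention sets R=0 in all 8 units regardless of W. Recomputing V per unit gives 2, -2, 3, 4, -1, 1, -3, 0; average 0.5.
E[V|R=0] averages over only the 2 units with R=0 (W = 1, 0): V = -2, -3, mean -2.5.
Difference = 0.5 − (-2.5) = 3.

3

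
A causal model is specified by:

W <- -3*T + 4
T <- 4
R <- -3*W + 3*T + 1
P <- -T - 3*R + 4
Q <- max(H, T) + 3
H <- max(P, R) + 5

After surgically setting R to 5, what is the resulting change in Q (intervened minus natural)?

-32

The intervention breaks the incoming arrows to R: R <- -3*W + 3*T + 1 no longer applies, and R = 5.
P = -T - 3*R + 4  [with T=4, R=5]  = -15
H = max(P, R) + 5  [with P=-15, R=5]  = 10
Q = max(H, T) + 3  [with H=10, T=4]  = 13
Without intervention: W = -3*T + 4  [with T=4]  = -8; R = -3*W + 3*T + 1  [with W=-8, T=4]  = 37; P = -T - 3*R + 4  [with T=4, R=37]  = -111; H = max(P, R) + 5  [with P=-111, R=37]  = 42; Q = max(H, T) + 3  [with H=42, T=4]  = 45.
Change = 13 − 45 = -32.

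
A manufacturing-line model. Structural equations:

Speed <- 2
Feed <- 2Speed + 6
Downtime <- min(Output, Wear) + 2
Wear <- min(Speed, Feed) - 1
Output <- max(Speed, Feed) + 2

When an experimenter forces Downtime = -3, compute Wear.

do(Downtime=-3) replaces the equation Downtime <- min(Output, Wear) + 2 with the constant Downtime = -3.
Wear is not downstream of the intervention, so its value is determined by the original equations.
Feed = 2Speed + 6  [with Speed=2]  = 10
Wear = min(Speed, Feed) - 1  [with Speed=2, Feed=10]  = 1

1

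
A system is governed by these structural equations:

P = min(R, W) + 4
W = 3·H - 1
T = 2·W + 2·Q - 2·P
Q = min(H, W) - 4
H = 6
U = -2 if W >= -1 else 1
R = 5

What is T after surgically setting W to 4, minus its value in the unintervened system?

-28

The intervention breaks the incoming arrows to W: W = 3·H - 1 no longer applies, and W = 4.
P = min(R, W) + 4  [with R=5, W=4]  = 8
Q = min(H, W) - 4  [with H=6, W=4]  = 0
T = 2·W + 2·Q - 2·P  [with W=4, Q=0, P=8]  = -8
Without intervention: W = 3·H - 1  [with H=6]  = 17; P = min(R, W) + 4  [with R=5, W=17]  = 9; Q = min(H, W) - 4  [with H=6, W=17]  = 2; T = 2·W + 2·Q - 2·P  [with W=17, Q=2, P=9]  = 20.
Change = -8 − 20 = -28.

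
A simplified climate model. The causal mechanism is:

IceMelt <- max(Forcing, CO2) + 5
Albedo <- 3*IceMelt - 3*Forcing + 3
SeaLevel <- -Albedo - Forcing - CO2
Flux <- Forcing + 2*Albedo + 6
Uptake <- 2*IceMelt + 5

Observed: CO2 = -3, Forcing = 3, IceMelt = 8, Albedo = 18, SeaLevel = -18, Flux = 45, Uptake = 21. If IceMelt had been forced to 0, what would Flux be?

The intervention breaks the incoming arrows to IceMelt: IceMelt <- max(Forcing, CO2) + 5 no longer applies, and IceMelt = 0.
Albedo = 3*IceMelt - 3*Forcing + 3  [with IceMelt=0, Forcing=3]  = -6
Flux = Forcing + 2*Albedo + 6  [with Forcing=3, Albedo=-6]  = -3

-3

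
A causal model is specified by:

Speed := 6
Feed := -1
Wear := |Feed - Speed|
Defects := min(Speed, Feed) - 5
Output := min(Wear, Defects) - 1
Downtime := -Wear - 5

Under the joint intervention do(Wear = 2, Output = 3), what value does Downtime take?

Setting Wear = 2, Output = 3 by intervention discards those variables' equations.
Downtime = -Wear - 5  [with Wear=2]  = -7

-7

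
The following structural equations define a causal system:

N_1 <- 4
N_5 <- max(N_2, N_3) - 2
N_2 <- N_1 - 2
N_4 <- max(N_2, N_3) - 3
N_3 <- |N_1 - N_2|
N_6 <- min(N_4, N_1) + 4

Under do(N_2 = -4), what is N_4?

Under do(N_2=-4), the mechanism N_2 <- N_1 - 2 is discarded; N_2 is fixed at -4.
N_3 = |N_1 - N_2|  [with N_1=4, N_2=-4]  = 8
N_4 = max(N_2, N_3) - 3  [with N_2=-4, N_3=8]  = 5

5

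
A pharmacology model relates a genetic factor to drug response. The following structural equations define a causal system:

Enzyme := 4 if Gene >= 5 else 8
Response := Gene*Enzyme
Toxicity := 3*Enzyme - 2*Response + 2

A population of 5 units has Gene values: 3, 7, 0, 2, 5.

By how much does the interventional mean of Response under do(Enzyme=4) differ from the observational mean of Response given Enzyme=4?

-10.4

do(Enzyme=4) breaks Enzyme's dependence on Gene. With Enzyme=4 fixed, Response across the units is 12, 28, 0, 8, 20, mean 13.6.
Conditioning on Enzyme=4 selects the 2 unit(s) with Gene ∈ {7, 5}. Their Response values: 28, 20. Mean = 24.
Difference = 13.6 − 24 = -10.4.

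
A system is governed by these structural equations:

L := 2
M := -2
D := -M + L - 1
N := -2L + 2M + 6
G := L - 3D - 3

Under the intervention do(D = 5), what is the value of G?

do(D=5) replaces the equation D := -M + L - 1 with the constant D = 5.
G = L - 3D - 3  [with L=2, D=5]  = -16

-16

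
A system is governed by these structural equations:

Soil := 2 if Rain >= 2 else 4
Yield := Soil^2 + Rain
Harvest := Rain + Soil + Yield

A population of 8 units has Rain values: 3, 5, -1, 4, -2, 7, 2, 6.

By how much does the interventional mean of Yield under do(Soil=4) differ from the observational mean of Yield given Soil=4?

do(Soil=4) breaks Soil's dependence on Rain. With Soil=4 fixed, Yield across the units is 19, 21, 15, 20, 14, 23, 18, 22, mean 19.
Observing Soil=4 restricts to units where Soil's equation naturally yields 4: Rain ∈ {-1, -2}. In that subpopulation Yield = 15, 14, mean 14.5.
Difference = 19 − 14.5 = 4.5.

4.5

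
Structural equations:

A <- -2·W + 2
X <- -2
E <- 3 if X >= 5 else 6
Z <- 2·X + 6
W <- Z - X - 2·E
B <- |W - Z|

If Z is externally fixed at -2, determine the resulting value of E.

6

Under do(Z=-2), the mechanism Z <- 2·X + 6 is discarded; Z is fixed at -2.
Since E is not a descendant of the intervened variable, it is unaffected.
E = 3 if X >= 5 else 6  [with X=-2]  = 6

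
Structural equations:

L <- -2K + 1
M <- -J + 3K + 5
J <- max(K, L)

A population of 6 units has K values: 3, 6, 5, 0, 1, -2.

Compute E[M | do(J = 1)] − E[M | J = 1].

5

do(J=1) breaks J's dependence on K. With J=1 fixed, M across the units is 13, 22, 19, 4, 7, -2, mean 10.5.
Observing J=1 restricts to units where J's equation naturally yields 1: K ∈ {0, 1}. In that subpopulation M = 4, 7, mean 5.5.
Difference = 10.5 − 5.5 = 5.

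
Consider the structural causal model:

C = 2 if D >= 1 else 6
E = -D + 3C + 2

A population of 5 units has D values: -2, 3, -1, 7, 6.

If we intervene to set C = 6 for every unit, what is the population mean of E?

do(C=6) breaks C's dependence on D. With C=6 fixed, E across the units is 22, 17, 21, 13, 14, mean 17.4.

17.4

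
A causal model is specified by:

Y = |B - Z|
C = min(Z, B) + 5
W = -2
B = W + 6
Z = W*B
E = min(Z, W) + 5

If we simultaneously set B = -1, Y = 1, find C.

The joint intervention fixes B = -1, Y = 1, removing each variable's own equation.
Z = W*B  [with W=-2, B=-1]  = 2
C = min(Z, B) + 5  [with Z=2, B=-1]  = 4

4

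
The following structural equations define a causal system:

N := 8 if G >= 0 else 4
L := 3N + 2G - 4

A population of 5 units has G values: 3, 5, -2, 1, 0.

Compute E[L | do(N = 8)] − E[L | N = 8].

-1.7

Every unit gets N=8 under the intervention. L values become 26, 30, 16, 22, 20; E[L|do(N=8)] = 22.8.
E[L|N=8] averages over only the 4 units with N=8 (G = 3, 5, 1, 0): L = 26, 30, 22, 20, mean 24.5.
Difference = 22.8 − 24.5 = -1.7.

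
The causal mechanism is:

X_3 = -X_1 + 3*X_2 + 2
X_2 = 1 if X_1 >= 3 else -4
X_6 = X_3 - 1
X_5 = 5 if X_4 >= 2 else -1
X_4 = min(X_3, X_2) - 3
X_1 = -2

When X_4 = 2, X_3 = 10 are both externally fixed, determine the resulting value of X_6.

The joint intervention fixes X_4 = 2, X_3 = 10, removing each variable's own equation.
X_6 = X_3 - 1  [with X_3=10]  = 9

9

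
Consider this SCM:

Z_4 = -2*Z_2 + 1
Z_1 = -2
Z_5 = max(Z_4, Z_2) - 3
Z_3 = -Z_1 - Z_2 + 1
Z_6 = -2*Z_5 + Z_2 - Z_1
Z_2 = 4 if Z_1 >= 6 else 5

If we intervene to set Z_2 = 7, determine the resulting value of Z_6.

1

Under do(Z_2=7), the mechanism Z_2 = 4 if Z_1 >= 6 else 5 is discarded; Z_2 is fixed at 7.
Z_4 = -2*Z_2 + 1  [with Z_2=7]  = -13
Z_5 = max(Z_4, Z_2) - 3  [with Z_4=-13, Z_2=7]  = 4
Z_6 = -2*Z_5 + Z_2 - Z_1  [with Z_5=4, Z_2=7, Z_1=-2]  = 1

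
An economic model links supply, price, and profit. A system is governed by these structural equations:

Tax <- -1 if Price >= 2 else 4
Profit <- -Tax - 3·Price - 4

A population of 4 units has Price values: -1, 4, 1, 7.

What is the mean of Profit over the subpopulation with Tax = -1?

E[Profit|Tax=-1] averages over only the 2 units with Tax=-1 (Price = 4, 7): Profit = -15, -24, mean -19.5.

-19.5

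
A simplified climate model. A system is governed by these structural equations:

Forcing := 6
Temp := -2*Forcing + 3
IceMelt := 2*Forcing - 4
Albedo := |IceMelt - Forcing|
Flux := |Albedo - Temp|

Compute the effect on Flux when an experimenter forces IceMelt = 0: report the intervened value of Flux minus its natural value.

do(IceMelt=0) replaces the equation IceMelt := 2*Forcing - 4 with the constant IceMelt = 0.
Temp = -2*Forcing + 3  [with Forcing=6]  = -9
Albedo = |IceMelt - Forcing|  [with IceMelt=0, Forcing=6]  = 6
Flux = |Albedo - Temp|  [with Albedo=6, Temp=-9]  = 15
Without intervention: Temp = -2*Forcing + 3  [with Forcing=6]  = -9; IceMelt = 2*Forcing - 4  [with Forcing=6]  = 8; Albedo = |IceMelt - Forcing|  [with IceMelt=8, Forcing=6]  = 2; Flux = |Albedo - Temp|  [with Albedo=2, Temp=-9]  = 11.
Change = 15 − 11 = 4.

4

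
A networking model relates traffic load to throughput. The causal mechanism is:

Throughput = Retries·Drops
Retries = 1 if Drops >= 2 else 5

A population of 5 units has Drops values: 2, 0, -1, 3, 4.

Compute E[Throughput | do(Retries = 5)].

8

Every unit gets Retries=5 under the intervention. Throughput values become 10, 0, -5, 15, 20; E[Throughput|do(Retries=5)] = 8.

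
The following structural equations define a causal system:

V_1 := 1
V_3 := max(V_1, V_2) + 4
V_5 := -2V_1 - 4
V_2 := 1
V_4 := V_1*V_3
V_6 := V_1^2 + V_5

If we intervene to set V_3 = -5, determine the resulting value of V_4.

-5

The intervention breaks the incoming arrows to V_3: V_3 := max(V_1, V_2) + 4 no longer applies, and V_3 = -5.
V_4 = V_1*V_3  [with V_1=1, V_3=-5]  = -5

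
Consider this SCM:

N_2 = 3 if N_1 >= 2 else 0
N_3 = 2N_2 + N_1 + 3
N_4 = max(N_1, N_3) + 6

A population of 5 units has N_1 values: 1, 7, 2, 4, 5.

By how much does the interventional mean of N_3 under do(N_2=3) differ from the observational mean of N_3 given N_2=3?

-0.7

Under do(N_2=3), N_2's equation is replaced by N_2=3 for every unit. Per-unit N_3: 10, 16, 11, 13, 14. Mean = 12.8.
Conditioning on N_2=3 selects the 4 unit(s) with N_1 ∈ {7, 2, 4, 5}. Their N_3 values: 16, 11, 13, 14. Mean = 13.5.
Difference = 12.8 − 13.5 = -0.7.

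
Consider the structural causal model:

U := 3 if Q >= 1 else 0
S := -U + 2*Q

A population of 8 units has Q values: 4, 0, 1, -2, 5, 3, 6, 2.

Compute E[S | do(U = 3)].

The intervention sets U=3 in all 8 units regardless of Q. Recomputing S per unit gives 5, -3, -1, -7, 7, 3, 9, 1; average 1.75.

1.75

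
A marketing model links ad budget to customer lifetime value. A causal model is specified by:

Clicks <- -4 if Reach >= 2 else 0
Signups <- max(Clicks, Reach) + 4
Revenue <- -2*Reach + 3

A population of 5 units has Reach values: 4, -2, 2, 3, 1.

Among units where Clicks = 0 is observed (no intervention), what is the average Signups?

E[Signups|Clicks=0] averages over only the 2 units with Clicks=0 (Reach = -2, 1): Signups = 4, 5, mean 4.5.

4.5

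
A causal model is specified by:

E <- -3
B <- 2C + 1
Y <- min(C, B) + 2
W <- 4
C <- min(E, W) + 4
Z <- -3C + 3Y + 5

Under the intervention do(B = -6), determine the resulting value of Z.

Under do(B=-6), the mechanism B <- 2C + 1 is discarded; B is fixed at -6.
C = min(E, W) + 4  [with E=-3, W=4]  = 1
Y = min(C, B) + 2  [with C=1, B=-6]  = -4
Z = -3C + 3Y + 5  [with C=1, Y=-4]  = -10

-10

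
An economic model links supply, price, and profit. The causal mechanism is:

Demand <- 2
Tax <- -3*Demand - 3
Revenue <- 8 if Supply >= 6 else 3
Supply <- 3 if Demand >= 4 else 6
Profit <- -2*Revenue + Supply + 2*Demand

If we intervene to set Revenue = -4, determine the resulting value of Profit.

18

do(Revenue=-4) replaces the equation Revenue <- 8 if Supply >= 6 else 3 with the constant Revenue = -4.
Supply = 3 if Demand >= 4 else 6  [with Demand=2]  = 6
Profit = -2*Revenue + Supply + 2*Demand  [with Revenue=-4, Supply=6, Demand=2]  = 18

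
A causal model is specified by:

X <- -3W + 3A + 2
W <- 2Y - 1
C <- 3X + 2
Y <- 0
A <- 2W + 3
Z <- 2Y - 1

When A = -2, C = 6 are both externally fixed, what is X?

The joint intervention fixes A = -2, C = 6, removing each variable's own equation.
W = 2Y - 1  [with Y=0]  = -1
X = -3W + 3A + 2  [with W=-1, A=-2]  = -1

-1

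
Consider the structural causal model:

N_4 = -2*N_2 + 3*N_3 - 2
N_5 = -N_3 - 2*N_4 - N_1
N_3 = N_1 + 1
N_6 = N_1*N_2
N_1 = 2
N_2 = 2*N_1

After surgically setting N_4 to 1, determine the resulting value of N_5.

-7

Intervening sets N_4 = 1 and removes its equation (N_4 = -2*N_2 + 3*N_3 - 2).
N_3 = N_1 + 1  [with N_1=2]  = 3
N_5 = -N_3 - 2*N_4 - N_1  [with N_3=3, N_4=1, N_1=2]  = -7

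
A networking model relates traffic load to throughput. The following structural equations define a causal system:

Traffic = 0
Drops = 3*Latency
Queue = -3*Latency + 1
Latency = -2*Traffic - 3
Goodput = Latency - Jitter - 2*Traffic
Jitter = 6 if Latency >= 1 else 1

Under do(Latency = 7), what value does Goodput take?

1

Under do(Latency=7), the mechanism Latency = -2*Traffic - 3 is discarded; Latency is fixed at 7.
Jitter = 6 if Latency >= 1 else 1  [with Latency=7]  = 6
Goodput = Latency - Jitter - 2*Traffic  [with Latency=7, Jitter=6, Traffic=0]  = 1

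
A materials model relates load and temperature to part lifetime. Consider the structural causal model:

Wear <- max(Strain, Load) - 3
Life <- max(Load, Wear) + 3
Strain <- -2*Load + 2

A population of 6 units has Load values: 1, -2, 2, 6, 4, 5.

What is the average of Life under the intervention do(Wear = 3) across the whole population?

The intervention sets Wear=3 in all 6 units regardless of Load. Recomputing Life per unit gives 6, 6, 6, 9, 7, 8; average 7.

7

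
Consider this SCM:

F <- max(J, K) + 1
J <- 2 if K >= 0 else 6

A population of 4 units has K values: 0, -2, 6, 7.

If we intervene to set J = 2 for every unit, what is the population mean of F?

do(J=2) breaks J's dependence on K. With J=2 fixed, F across the units is 3, 3, 7, 8, mean 5.25.

5.25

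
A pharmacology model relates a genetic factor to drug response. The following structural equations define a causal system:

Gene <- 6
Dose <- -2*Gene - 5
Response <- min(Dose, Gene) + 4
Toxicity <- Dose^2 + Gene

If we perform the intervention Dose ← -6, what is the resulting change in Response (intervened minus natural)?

The intervention breaks the incoming arrows to Dose: Dose <- -2*Gene - 5 no longer applies, and Dose = -6.
Response = min(Dose, Gene) + 4  [with Dose=-6, Gene=6]  = -2
Without intervention: Dose = -2*Gene - 5  [with Gene=6]  = -17; Response = min(Dose, Gene) + 4  [with Dose=-17, Gene=6]  = -13.
Change = -2 − (-13) = 11.

11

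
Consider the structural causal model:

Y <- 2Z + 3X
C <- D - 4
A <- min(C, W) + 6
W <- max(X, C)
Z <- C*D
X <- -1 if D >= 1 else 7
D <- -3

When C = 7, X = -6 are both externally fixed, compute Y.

-60

Under do(C = 7, X = -6), each intervened variable's structural equation is replaced by its fixed value.
Z = C*D  [with C=7, D=-3]  = -21
Y = 2Z + 3X  [with Z=-21, X=-6]  = -60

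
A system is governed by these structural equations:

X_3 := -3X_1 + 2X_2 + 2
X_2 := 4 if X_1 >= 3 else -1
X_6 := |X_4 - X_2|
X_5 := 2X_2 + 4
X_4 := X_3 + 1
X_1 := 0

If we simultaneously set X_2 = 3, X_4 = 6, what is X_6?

The joint intervention fixes X_2 = 3, X_4 = 6, removing each variable's own equation.
X_6 = |X_4 - X_2|  [with X_4=6, X_2=3]  = 3

3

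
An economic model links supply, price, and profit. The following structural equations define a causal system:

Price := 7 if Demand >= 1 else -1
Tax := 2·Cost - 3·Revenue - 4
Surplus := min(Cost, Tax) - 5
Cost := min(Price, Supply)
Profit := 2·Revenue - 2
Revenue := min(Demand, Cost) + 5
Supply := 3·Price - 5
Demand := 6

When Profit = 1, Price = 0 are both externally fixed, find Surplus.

-19

The joint intervention fixes Profit = 1, Price = 0, removing each variable's own equation.
Supply = 3·Price - 5  [with Price=0]  = -5
Cost = min(Price, Supply)  [with Price=0, Supply=-5]  = -5
Revenue = min(Demand, Cost) + 5  [with Demand=6, Cost=-5]  = 0
Tax = 2·Cost - 3·Revenue - 4  [with Cost=-5, Revenue=0]  = -14
Surplus = min(Cost, Tax) - 5  [with Cost=-5, Tax=-14]  = -19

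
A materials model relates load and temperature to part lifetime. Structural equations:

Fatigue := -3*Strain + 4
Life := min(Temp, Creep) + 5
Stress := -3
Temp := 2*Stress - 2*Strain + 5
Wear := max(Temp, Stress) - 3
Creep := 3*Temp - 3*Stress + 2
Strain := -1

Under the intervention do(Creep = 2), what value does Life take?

The intervention breaks the incoming arrows to Creep: Creep := 3*Temp - 3*Stress + 2 no longer applies, and Creep = 2.
Temp = 2*Stress - 2*Strain + 5  [with Stress=-3, Strain=-1]  = 1
Life = min(Temp, Creep) + 5  [with Temp=1, Creep=2]  = 6

6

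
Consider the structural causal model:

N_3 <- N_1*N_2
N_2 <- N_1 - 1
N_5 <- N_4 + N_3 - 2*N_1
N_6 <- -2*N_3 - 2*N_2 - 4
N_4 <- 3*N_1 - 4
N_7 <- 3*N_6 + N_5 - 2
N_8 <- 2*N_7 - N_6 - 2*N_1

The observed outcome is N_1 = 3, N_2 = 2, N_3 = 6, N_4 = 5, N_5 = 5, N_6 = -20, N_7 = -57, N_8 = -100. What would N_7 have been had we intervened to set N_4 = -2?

The intervention breaks the incoming arrows to N_4: N_4 <- 3*N_1 - 4 no longer applies, and N_4 = -2.
N_2 = N_1 - 1  [with N_1=3]  = 2
N_3 = N_1*N_2  [with N_1=3, N_2=2]  = 6
N_5 = N_4 + N_3 - 2*N_1  [with N_4=-2, N_3=6, N_1=3]  = -2
N_6 = -2*N_3 - 2*N_2 - 4  [with N_3=6, N_2=2]  = -20
N_7 = 3*N_6 + N_5 - 2  [with N_6=-20, N_5=-2]  = -64

-64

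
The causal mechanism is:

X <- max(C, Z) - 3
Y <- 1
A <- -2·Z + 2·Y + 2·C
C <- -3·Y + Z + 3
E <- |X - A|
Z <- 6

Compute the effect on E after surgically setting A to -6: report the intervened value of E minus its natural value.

The intervention breaks the incoming arrows to A: A <- -2·Z + 2·Y + 2·C no longer applies, and A = -6.
C = -3·Y + Z + 3  [with Y=1, Z=6]  = 6
X = max(C, Z) - 3  [with C=6, Z=6]  = 3
E = |X - A|  [with X=3, A=-6]  = 9
Without intervention: C = -3·Y + Z + 3  [with Y=1, Z=6]  = 6; X = max(C, Z) - 3  [with C=6, Z=6]  = 3; A = -2·Z + 2·Y + 2·C  [with Z=6, Y=1, C=6]  = 2; E = |X - A|  [with X=3, A=2]  = 1.
Change = 9 − 1 = 8.

8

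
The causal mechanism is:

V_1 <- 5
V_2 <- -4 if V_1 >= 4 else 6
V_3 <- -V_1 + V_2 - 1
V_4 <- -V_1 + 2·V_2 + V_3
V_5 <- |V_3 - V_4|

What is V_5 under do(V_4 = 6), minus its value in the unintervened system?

3

Intervening sets V_4 = 6 and removes its equation (V_4 <- -V_1 + 2·V_2 + V_3).
V_2 = -4 if V_1 >= 4 else 6  [with V_1=5]  = -4
V_3 = -V_1 + V_2 - 1  [with V_1=5, V_2=-4]  = -10
V_5 = |V_3 - V_4|  [with V_3=-10, V_4=6]  = 16
Without intervention: V_2 = -4 if V_1 >= 4 else 6  [with V_1=5]  = -4; V_3 = -V_1 + V_2 - 1  [with V_1=5, V_2=-4]  = -10; V_4 = -V_1 + 2·V_2 + V_3  [with V_1=5, V_2=-4, V_3=-10]  = -23; V_5 = |V_3 - V_4|  [with V_3=-10, V_4=-23]  = 13.
Change = 16 − 13 = 3.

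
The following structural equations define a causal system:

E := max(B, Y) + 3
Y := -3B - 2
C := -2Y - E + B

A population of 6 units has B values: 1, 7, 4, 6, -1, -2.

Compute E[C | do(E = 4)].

17.5

The intervention sets E=4 in all 6 units regardless of B. Recomputing C per unit gives 7, 49, 28, 42, -7, -14; average 17.5.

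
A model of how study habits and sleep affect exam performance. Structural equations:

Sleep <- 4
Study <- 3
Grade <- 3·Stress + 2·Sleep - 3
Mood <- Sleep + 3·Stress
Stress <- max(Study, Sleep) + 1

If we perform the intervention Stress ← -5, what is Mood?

The intervention breaks the incoming arrows to Stress: Stress <- max(Study, Sleep) + 1 no longer applies, and Stress = -5.
Mood = Sleep + 3·Stress  [with Sleep=4, Stress=-5]  = -11

-11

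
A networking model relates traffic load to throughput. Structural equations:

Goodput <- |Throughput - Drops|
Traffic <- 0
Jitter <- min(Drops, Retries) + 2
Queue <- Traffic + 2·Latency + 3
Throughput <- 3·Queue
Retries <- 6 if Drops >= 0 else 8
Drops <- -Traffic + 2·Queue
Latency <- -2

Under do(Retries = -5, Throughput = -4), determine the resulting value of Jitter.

-3

Under do(Retries = -5, Throughput = -4), each intervened variable's structural equation is replaced by its fixed value.
Queue = Traffic + 2·Latency + 3  [with Traffic=0, Latency=-2]  = -1
Drops = -Traffic + 2·Queue  [with Traffic=0, Queue=-1]  = -2
Jitter = min(Drops, Retries) + 2  [with Drops=-2, Retries=-5]  = -3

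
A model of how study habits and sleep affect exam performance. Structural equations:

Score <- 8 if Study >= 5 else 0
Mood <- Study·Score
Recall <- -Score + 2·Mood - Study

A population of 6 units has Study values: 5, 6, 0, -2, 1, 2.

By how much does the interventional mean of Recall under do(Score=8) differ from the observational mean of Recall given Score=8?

-52.5

Every unit gets Score=8 under the intervention. Recall values become 67, 82, -8, -38, 7, 22; E[Recall|do(Score=8)] = 22.
E[Recall|Score=8] averages over only the 2 units with Score=8 (Study = 5, 6): Recall = 67, 82, mean 74.5.
Difference = 22 − 74.5 = -52.5.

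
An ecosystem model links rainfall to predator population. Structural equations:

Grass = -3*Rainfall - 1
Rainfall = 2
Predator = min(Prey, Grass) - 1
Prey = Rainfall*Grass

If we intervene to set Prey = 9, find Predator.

The intervention breaks the incoming arrows to Prey: Prey = Rainfall*Grass no longer applies, and Prey = 9.
Grass = -3*Rainfall - 1  [with Rainfall=2]  = -7
Predator = min(Prey, Grass) - 1  [with Prey=9, Grass=-7]  = -8

-8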